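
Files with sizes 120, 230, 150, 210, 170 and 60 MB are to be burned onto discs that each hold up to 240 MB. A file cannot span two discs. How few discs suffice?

5

Total = 230 + 210 + 170 + 150 + 120 + 60 = 940 MB.
Lower bound: ⌈940/240⌉ = 4 discs.
A packing using 5 discs:
  disc 1: 230 = 230
  disc 2: 210 = 210
  disc 3: 170 + 60 = 230
  disc 4: 150 = 150
  disc 5: 120 = 120
No arrangement into 4 discs stays within capacity, so 5 is optimal.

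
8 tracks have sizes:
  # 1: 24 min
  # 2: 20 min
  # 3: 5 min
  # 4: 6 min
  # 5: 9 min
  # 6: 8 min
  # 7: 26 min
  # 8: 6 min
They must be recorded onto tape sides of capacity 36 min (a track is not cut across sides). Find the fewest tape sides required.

3

Total = 26 + 24 + 20 + 9 + 8 + 6 + 6 + 5 = 104 min.
Lower bound: ⌈104/36⌉ = 3 tape sides.
A packing using 3 tape sides:
  side 1: 26 + 9 = 35
  side 2: 24 + 6 + 6 = 36
  side 3: 20 + 8 + 5 = 33
This matches the lower bound, so 3 is optimal.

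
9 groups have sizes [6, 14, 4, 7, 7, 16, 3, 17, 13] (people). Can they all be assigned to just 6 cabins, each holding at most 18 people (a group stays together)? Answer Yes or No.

A valid assignment using 6 cabins:
  cabin 1: 17 = 17
  cabin 2: 16 = 16
  cabin 3: 14 + 4 = 18
  cabin 4: 13 + 3 = 16
  cabin 5: 7 + 7 = 14
  cabin 6: 6 = 6
Every load is within 18 people, so 6 cabins suffice.

Yes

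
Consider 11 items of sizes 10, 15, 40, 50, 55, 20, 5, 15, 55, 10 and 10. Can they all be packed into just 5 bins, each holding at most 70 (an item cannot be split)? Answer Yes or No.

Yes

A valid assignment using 5 bins:
  bin 1: 55 + 15 = 70
  bin 2: 55 + 15 = 70
  bin 3: 50 + 20 = 70
  bin 4: 40 + 10 + 10 + 10 = 70
  bin 5: 5 = 5
Every load is within 70, so 5 bins suffice.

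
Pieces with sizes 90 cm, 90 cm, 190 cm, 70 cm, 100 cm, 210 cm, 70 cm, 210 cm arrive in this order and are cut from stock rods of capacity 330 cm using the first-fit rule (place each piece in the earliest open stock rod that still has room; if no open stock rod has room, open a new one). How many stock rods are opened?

4

  90 → stock rod 1 (new)  [load 90/330]
  90 → stock rod 1  [load 180/330]
  190 → stock rod 2 (new)  [load 190/330]
  70 → stock rod 1  [load 250/330]
  100 → stock rod 2  [load 290/330]
  210 → stock rod 3 (new)  [load 210/330]
  70 → stock rod 1  [load 320/330]
  210 → stock rod 4 (new)  [load 210/330]
4 stock rods opened.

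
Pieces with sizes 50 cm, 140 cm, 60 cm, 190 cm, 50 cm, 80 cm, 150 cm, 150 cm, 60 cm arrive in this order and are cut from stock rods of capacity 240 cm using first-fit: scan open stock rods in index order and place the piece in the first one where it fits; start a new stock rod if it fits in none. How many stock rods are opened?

  50 → stock rod 1 (new)  [load 50/240]
  140 → stock rod 1  [load 190/240]
  60 → stock rod 2 (new)  [load 60/240]
  190 → stock rod 3 (new)  [load 190/240]
  50 → stock rod 1  [load 240/240]
  80 → stock rod 2  [load 140/240]
  150 → stock rod 4 (new)  [load 150/240]
  150 → stock rod 5 (new)  [load 150/240]
  60 → stock rod 2  [load 200/240]
5 stock rods opened.

5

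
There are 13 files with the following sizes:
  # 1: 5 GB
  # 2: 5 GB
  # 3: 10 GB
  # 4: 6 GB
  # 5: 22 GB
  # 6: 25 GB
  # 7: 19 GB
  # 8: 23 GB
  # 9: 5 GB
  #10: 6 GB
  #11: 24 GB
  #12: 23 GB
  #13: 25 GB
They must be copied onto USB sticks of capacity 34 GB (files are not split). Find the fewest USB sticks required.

Total = 25 + 25 + 24 + 23 + 23 + 22 + 19 + 10 + 6 + 6 + 5 + 5 + 5 = 198 GB.
Lower bound: ⌈198/34⌉ = 6 USB sticks.
Also, 7 files each exceed 17 GB, and no two of those can share a USB stick, so at least 7 USB sticks are needed.
A packing using 7 USB sticks:
  USB stick 1: 25 + 6 = 31
  USB stick 2: 25 + 6 = 31
  USB stick 3: 24 + 10 = 34
  USB stick 4: 23 + 5 + 5 = 33
  USB stick 5: 23 + 5 = 28
  USB stick 6: 22 = 22
  USB stick 7: 19 = 19
This matches the lower bound, so 7 is optimal.

7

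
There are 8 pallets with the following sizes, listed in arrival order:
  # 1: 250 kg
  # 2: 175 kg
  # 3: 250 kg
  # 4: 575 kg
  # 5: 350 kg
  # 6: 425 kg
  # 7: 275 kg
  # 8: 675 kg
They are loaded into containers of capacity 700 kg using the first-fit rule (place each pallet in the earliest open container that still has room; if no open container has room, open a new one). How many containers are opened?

5

  250 → container 1 (new)  [load 250/700]
  175 → container 1  [load 425/700]
  250 → container 1  [load 675/700]
  575 → container 2 (new)  [load 575/700]
  350 → container 3 (new)  [load 350/700]
  425 → container 4 (new)  [load 425/700]
  275 → container 3  [load 625/700]
  675 → container 5 (new)  [load 675/700]
5 containers opened.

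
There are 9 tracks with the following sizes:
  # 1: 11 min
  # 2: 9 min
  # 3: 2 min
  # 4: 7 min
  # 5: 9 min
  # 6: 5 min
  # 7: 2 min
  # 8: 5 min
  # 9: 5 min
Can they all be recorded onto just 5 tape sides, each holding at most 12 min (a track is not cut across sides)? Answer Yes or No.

Yes

A valid assignment using 5 tape sides:
  side 1: 11 = 11
  side 2: 9 + 2 = 11
  side 3: 9 + 2 = 11
  side 4: 7 + 5 = 12
  side 5: 5 + 5 = 10
Every load is within 12 min, so 5 tape sides suffice.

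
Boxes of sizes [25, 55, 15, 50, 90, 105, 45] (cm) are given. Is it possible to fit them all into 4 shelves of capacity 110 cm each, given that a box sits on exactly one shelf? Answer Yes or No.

Yes

A valid assignment using 4 shelves:
  shelf 1: 105 = 105
  shelf 2: 90 + 15 = 105
  shelf 3: 55 + 50 = 105
  shelf 4: 45 + 25 = 70
Every load is within 110 cm, so 4 shelves suffice.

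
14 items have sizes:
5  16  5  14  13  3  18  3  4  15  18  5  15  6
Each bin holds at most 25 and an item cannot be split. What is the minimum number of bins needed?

7

Total = 18 + 18 + 16 + 15 + 15 + 14 + 13 + 6 + 5 + 5 + 5 + 4 + 3 + 3 = 140.
Lower bound: ⌈140/25⌉ = 6 bins.
Also, 7 items each exceed 25/2, and no two of those can share a bin, so at least 7 bins are needed.
A packing using 7 bins:
  bin 1: 18 + 6 = 24
  bin 2: 18 + 5 = 23
  bin 3: 16 + 5 + 4 = 25
  bin 4: 15 + 5 + 3 = 23
  bin 5: 15 + 3 = 18
  bin 6: 14 = 14
  bin 7: 13 = 13
This matches the lower bound, so 7 is optimal.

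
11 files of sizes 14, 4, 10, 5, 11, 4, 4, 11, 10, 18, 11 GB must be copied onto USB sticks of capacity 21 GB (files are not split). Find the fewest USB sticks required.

Total = 18 + 14 + 11 + 11 + 11 + 10 + 10 + 5 + 4 + 4 + 4 = 102 GB.
Lower bound: ⌈102/21⌉ = 5 USB sticks.
A packing using 6 USB sticks:
  USB stick 1: 18 = 18
  USB stick 2: 14 + 5 = 19
  USB stick 3: 11 + 10 = 21
  USB stick 4: 11 + 10 = 21
  USB stick 5: 11 + 4 + 4 = 19
  USB stick 6: 4 = 4
No arrangement into 5 USB sticks stays within capacity, so 6 is optimal.

6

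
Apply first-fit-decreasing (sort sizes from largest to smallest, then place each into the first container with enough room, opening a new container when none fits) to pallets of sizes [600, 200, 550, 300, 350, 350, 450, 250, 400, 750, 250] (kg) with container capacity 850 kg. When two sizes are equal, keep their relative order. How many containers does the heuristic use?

6

Sorted descending: 750, 600, 550, 450, 400, 350, 350, 300, 250, 250, 200.
  750 → container 1 (new)  [load 750/850]
  600 → container 2 (new)  [load 600/850]
  550 → container 3 (new)  [load 550/850]
  450 → container 4 (new)  [load 450/850]
  400 → container 4  [load 850/850]
  350 → container 5 (new)  [load 350/850]
  350 → container 5  [load 700/850]
  300 → container 3  [load 850/850]
  250 → container 2  [load 850/850]
  250 → container 6 (new)  [load 250/850]
  200 → container 6  [load 450/850]
6 containers opened.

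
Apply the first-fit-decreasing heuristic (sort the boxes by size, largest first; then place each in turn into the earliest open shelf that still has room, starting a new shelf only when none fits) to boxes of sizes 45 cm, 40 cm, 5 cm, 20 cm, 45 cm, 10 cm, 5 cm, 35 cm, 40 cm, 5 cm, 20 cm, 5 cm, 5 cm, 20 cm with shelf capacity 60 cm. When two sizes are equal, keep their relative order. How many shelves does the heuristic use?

5

Sorted descending: 45, 45, 40, 40, 35, 20, 20, 20, 10, 5, 5, 5, 5, 5.
  45 → shelf 1 (new)  [load 45/60]
  45 → shelf 2 (new)  [load 45/60]
  40 → shelf 3 (new)  [load 40/60]
  40 → shelf 4 (new)  [load 40/60]
  35 → shelf 5 (new)  [load 35/60]
  20 → shelf 3  [load 60/60]
  20 → shelf 4  [load 60/60]
  20 → shelf 5  [load 55/60]
  10 → shelf 1  [load 55/60]
  5 → shelf 1  [load 60/60]
  5 → shelf 2  [load 50/60]
  5 → shelf 2  [load 55/60]
  5 → shelf 2  [load 60/60]
  5 → shelf 5  [load 60/60]
5 shelves opened.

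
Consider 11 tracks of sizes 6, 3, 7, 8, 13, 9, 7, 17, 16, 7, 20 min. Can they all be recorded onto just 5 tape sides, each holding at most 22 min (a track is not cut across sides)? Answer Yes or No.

No

Total = 113 min; ⌈113/22⌉ = 6.
At least 6 tape sides are required, but only 5 are allowed.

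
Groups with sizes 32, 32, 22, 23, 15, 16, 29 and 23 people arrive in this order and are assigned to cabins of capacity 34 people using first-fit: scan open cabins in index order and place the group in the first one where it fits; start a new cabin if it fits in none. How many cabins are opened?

7

  32 → cabin 1 (new)  [load 32/34]
  32 → cabin 2 (new)  [load 32/34]
  22 → cabin 3 (new)  [load 22/34]
  23 → cabin 4 (new)  [load 23/34]
  15 → cabin 5 (new)  [load 15/34]
  16 → cabin 5  [load 31/34]
  29 → cabin 6 (new)  [load 29/34]
  23 → cabin 7 (new)  [load 23/34]
7 cabins opened.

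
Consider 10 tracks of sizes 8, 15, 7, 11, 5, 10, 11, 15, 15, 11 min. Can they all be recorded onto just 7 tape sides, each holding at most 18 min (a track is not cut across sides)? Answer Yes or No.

A valid assignment using 7 tape sides:
  side 1: 15 = 15
  side 2: 15 = 15
  side 3: 15 = 15
  side 4: 11 + 7 = 18
  side 5: 11 + 5 = 16
  side 6: 11 = 11
  side 7: 10 + 8 = 18
Every load is within 18 min, so 7 tape sides suffice.

Yes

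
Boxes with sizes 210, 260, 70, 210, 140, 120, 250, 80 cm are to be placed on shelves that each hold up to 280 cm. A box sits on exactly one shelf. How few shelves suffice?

Total = 260 + 250 + 210 + 210 + 140 + 120 + 80 + 70 = 1340 cm.
Lower bound: ⌈1340/280⌉ = 5 shelves.
A packing using 6 shelves:
  shelf 1: 260 = 260
  shelf 2: 250 = 250
  shelf 3: 210 + 70 = 280
  shelf 4: 210 = 210
  shelf 5: 140 + 120 = 260
  shelf 6: 80 = 80
No arrangement into 5 shelves stays within capacity, so 6 is optimal.

6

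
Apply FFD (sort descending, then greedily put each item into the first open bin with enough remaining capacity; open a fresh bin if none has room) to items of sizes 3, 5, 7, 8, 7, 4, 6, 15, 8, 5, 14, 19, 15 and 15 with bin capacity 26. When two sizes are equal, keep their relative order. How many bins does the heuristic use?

6

Sorted descending: 19, 15, 15, 15, 14, 8, 8, 7, 7, 6, 5, 5, 4, 3.
  19 → bin 1 (new)  [load 19/26]
  15 → bin 2 (new)  [load 15/26]
  15 → bin 3 (new)  [load 15/26]
  15 → bin 4 (new)  [load 15/26]
  14 → bin 5 (new)  [load 14/26]
  8 → bin 2  [load 23/26]
  8 → bin 3  [load 23/26]
  7 → bin 1  [load 26/26]
  7 → bin 4  [load 22/26]
  6 → bin 5  [load 20/26]
  5 → bin 5  [load 25/26]
  5 → bin 6 (new)  [load 5/26]
  4 → bin 4  [load 26/26]
  3 → bin 2  [load 26/26]
6 bins opened.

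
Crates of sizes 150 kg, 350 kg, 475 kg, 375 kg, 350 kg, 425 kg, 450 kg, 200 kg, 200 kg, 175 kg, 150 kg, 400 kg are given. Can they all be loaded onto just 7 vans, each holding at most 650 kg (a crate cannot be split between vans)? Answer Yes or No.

Yes

A valid assignment using 7 vans:
  van 1: 475 + 175 = 650
  van 2: 450 + 200 = 650
  van 3: 425 + 200 = 625
  van 4: 400 + 150 = 550
  van 5: 375 + 150 = 525
  van 6: 350 = 350
  van 7: 350 = 350
Every load is within 650 kg, so 7 vans suffice.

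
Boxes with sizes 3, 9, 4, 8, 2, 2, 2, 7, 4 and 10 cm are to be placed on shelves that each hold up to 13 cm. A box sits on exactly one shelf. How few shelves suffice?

4

Total = 10 + 9 + 8 + 7 + 4 + 4 + 3 + 2 + 2 + 2 = 51 cm.
Lower bound: ⌈51/13⌉ = 4 shelves.
A packing using 4 shelves:
  shelf 1: 10 + 3 = 13
  shelf 2: 9 + 4 = 13
  shelf 3: 8 + 4 = 12
  shelf 4: 7 + 2 + 2 + 2 = 13
This matches the lower bound, so 4 is optimal.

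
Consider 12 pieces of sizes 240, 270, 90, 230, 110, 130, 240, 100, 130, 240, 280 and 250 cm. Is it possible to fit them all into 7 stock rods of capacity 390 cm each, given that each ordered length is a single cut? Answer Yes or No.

Yes

A valid assignment using 7 stock rods:
  stock rod 1: 280 + 110 = 390
  stock rod 2: 270 + 100 = 370
  stock rod 3: 250 + 130 = 380
  stock rod 4: 240 + 130 = 370
  stock rod 5: 240 + 90 = 330
  stock rod 6: 240 = 240
  stock rod 7: 230 = 230
Every load is within 390 cm, so 7 stock rods suffice.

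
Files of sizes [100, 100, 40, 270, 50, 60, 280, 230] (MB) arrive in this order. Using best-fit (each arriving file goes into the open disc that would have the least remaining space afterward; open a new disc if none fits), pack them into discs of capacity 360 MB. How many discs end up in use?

4

  100 → disc 1 (new)  [load 100/360]
  100 → disc 1  [load 200/360]
  40 → disc 1  [load 240/360]
  270 → disc 2 (new)  [load 270/360]
  50 → disc 2  [load 320/360]
  60 → disc 1  [load 300/360]
  280 → disc 3 (new)  [load 280/360]
  230 → disc 4 (new)  [load 230/360]
4 discs opened.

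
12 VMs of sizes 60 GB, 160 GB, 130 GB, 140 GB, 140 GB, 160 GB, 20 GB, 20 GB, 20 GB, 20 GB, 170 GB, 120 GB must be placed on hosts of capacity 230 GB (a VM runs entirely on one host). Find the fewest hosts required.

7

Total = 170 + 160 + 160 + 140 + 140 + 130 + 120 + 60 + 20 + 20 + 20 + 20 = 1160 GB.
Lower bound: ⌈1160/230⌉ = 6 hosts.
Also, 7 VMs each exceed 115 GB, and no two of those can share a host, so at least 7 hosts are needed.
A packing using 7 hosts:
  host 1: 170 + 60 = 230
  host 2: 160 + 20 + 20 + 20 = 220
  host 3: 160 + 20 = 180
  host 4: 140 = 140
  host 5: 140 = 140
  host 6: 130 = 130
  host 7: 120 = 120
This matches the lower bound, so 7 is optimal.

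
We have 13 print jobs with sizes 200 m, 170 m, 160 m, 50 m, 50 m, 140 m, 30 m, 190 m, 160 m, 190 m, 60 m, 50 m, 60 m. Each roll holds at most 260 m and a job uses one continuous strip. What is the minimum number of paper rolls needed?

Total = 200 + 190 + 190 + 170 + 160 + 160 + 140 + 60 + 60 + 50 + 50 + 50 + 30 = 1510 m.
Lower bound: ⌈1510/260⌉ = 6 paper rolls.
Also, 7 print jobs each exceed 130 m, and no two of those can share a roll, so at least 7 paper rolls are needed.
A packing using 7 paper rolls:
  roll 1: 200 + 60 = 260
  roll 2: 190 + 60 = 250
  roll 3: 190 + 50 = 240
  roll 4: 170 + 50 + 30 = 250
  roll 5: 160 + 50 = 210
  roll 6: 160 = 160
  roll 7: 140 = 140
This matches the lower bound, so 7 is optimal.

7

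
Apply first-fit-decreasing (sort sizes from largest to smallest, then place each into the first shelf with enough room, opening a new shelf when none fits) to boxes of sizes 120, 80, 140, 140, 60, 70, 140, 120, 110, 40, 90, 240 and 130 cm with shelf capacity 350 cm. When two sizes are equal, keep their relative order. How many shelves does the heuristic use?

Sorted descending: 240, 140, 140, 140, 130, 120, 120, 110, 90, 80, 70, 60, 40.
  240 → shelf 1 (new)  [load 240/350]
  140 → shelf 2 (new)  [load 140/350]
  140 → shelf 2  [load 280/350]
  140 → shelf 3 (new)  [load 140/350]
  130 → shelf 3  [load 270/350]
  120 → shelf 4 (new)  [load 120/350]
  120 → shelf 4  [load 240/350]
  110 → shelf 1  [load 350/350]
  90 → shelf 4  [load 330/350]
  80 → shelf 3  [load 350/350]
  70 → shelf 2  [load 350/350]
  60 → shelf 5 (new)  [load 60/350]
  40 → shelf 5  [load 100/350]
5 shelves opened.

5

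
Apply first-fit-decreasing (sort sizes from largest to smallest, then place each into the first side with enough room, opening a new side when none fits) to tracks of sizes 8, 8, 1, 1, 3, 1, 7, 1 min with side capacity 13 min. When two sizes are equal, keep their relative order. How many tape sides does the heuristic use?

Sorted descending: 8, 8, 7, 3, 1, 1, 1, 1.
  8 → side 1 (new)  [load 8/13]
  8 → side 2 (new)  [load 8/13]
  7 → side 3 (new)  [load 7/13]
  3 → side 1  [load 11/13]
  1 → side 1  [load 12/13]
  1 → side 1  [load 13/13]
  1 → side 2  [load 9/13]
  1 → side 2  [load 10/13]
3 tape sides opened.

3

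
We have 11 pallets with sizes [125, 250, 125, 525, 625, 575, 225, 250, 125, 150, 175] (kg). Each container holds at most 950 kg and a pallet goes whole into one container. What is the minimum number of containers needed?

Total = 625 + 575 + 525 + 250 + 250 + 225 + 175 + 150 + 125 + 125 + 125 = 3150 kg.
Lower bound: ⌈3150/950⌉ = 4 containers.
A packing using 4 containers:
  container 1: 625 + 250 = 875
  container 2: 575 + 250 + 125 = 950
  container 3: 525 + 225 + 175 = 925
  container 4: 150 + 125 + 125 = 400
This matches the lower bound, so 4 is optimal.

4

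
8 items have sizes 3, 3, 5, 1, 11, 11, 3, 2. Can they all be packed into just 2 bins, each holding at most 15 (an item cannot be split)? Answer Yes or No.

Total = 39; ⌈39/15⌉ = 3.
At least 3 bins are required, but only 2 are allowed.

No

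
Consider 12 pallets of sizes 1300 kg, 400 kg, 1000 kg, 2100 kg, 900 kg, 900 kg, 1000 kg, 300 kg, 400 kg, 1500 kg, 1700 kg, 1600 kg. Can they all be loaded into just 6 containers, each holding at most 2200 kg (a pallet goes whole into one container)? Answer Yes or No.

No

Total = 13100 kg; ⌈13100/2200⌉ = 6.
The bound of 6 does not rule out 6, but exhaustive search shows no assignment into 6 containers of capacity 2200 kg exists — the minimum is 7.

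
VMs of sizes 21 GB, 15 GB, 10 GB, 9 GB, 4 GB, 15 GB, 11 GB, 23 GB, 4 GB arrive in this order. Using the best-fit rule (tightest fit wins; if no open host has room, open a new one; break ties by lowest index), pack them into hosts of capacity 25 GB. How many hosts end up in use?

  21 → host 1 (new)  [load 21/25]
  15 → host 2 (new)  [load 15/25]
  10 → host 2  [load 25/25]
  9 → host 3 (new)  [load 9/25]
  4 → host 1  [load 25/25]
  15 → host 3  [load 24/25]
  11 → host 4 (new)  [load 11/25]
  23 → host 5 (new)  [load 23/25]
  4 → host 4  [load 15/25]
5 hosts opened.

5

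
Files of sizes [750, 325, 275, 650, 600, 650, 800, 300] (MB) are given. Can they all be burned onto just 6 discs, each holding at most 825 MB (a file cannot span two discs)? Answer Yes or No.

Total = 4350 MB; ⌈4350/825⌉ = 6.
The bound of 6 does not rule out 6, but exhaustive search shows no assignment into 6 discs of capacity 825 MB exists — the minimum is 7.

No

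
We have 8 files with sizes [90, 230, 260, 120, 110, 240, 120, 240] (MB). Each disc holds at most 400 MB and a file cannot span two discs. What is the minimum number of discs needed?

4

Total = 260 + 240 + 240 + 230 + 120 + 120 + 110 + 90 = 1410 MB.
Lower bound: ⌈1410/400⌉ = 4 discs.
A packing using 4 discs:
  disc 1: 260 + 120 = 380
  disc 2: 240 + 120 = 360
  disc 3: 240 + 110 = 350
  disc 4: 230 + 90 = 320
This matches the lower bound, so 4 is optimal.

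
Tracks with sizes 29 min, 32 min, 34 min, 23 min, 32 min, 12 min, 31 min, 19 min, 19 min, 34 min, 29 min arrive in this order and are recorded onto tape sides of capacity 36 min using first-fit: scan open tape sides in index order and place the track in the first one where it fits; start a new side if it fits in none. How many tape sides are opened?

10

  29 → side 1 (new)  [load 29/36]
  32 → side 2 (new)  [load 32/36]
  34 → side 3 (new)  [load 34/36]
  23 → side 4 (new)  [load 23/36]
  32 → side 5 (new)  [load 32/36]
  12 → side 4  [load 35/36]
  31 → side 6 (new)  [load 31/36]
  19 → side 7 (new)  [load 19/36]
  19 → side 8 (new)  [load 19/36]
  34 → side 9 (new)  [load 34/36]
  29 → side 10 (new)  [load 29/36]
10 tape sides opened.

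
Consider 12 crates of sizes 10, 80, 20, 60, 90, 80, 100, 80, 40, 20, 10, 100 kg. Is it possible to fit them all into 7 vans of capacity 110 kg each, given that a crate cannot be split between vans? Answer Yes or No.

Yes

A valid assignment using 7 vans:
  van 1: 100 + 10 = 110
  van 2: 100 + 10 = 110
  van 3: 90 + 20 = 110
  van 4: 80 + 20 = 100
  van 5: 80 = 80
  van 6: 80 = 80
  van 7: 60 + 40 = 100
Every load is within 110 kg, so 7 vans suffice.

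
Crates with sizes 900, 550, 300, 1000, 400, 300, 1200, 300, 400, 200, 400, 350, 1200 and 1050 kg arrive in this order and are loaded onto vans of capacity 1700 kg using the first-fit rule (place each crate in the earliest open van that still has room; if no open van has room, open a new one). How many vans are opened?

6

  900 → van 1 (new)  [load 900/1700]
  550 → van 1  [load 1450/1700]
  300 → van 2 (new)  [load 300/1700]
  1000 → van 2  [load 1300/1700]
  400 → van 2  [load 1700/1700]
  300 → van 3 (new)  [load 300/1700]
  1200 → van 3  [load 1500/1700]
  300 → van 4 (new)  [load 300/1700]
  400 → van 4  [load 700/1700]
  200 → van 1  [load 1650/1700]
  400 → van 4  [load 1100/1700]
  350 → van 4  [load 1450/1700]
  1200 → van 5 (new)  [load 1200/1700]
  1050 → van 6 (new)  [load 1050/1700]
6 vans opened.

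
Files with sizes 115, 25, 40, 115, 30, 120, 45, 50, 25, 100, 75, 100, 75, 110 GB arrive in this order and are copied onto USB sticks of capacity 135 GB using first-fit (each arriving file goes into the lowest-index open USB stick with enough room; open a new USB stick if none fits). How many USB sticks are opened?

10

  115 → USB stick 1 (new)  [load 115/135]
  25 → USB stick 2 (new)  [load 25/135]
  40 → USB stick 2  [load 65/135]
  115 → USB stick 3 (new)  [load 115/135]
  30 → USB stick 2  [load 95/135]
  120 → USB stick 4 (new)  [load 120/135]
  45 → USB stick 5 (new)  [load 45/135]
  50 → USB stick 5  [load 95/135]
  25 → USB stick 2  [load 120/135]
  100 → USB stick 6 (new)  [load 100/135]
  75 → USB stick 7 (new)  [load 75/135]
  100 → USB stick 8 (new)  [load 100/135]
  75 → USB stick 9 (new)  [load 75/135]
  110 → USB stick 10 (new)  [load 110/135]
10 USB sticks opened.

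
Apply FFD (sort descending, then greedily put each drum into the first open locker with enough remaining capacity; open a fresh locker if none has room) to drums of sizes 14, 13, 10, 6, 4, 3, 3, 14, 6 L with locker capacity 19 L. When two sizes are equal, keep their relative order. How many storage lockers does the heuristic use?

4

Sorted descending: 14, 14, 13, 10, 6, 6, 4, 3, 3.
  14 → locker 1 (new)  [load 14/19]
  14 → locker 2 (new)  [load 14/19]
  13 → locker 3 (new)  [load 13/19]
  10 → locker 4 (new)  [load 10/19]
  6 → locker 3  [load 19/19]
  6 → locker 4  [load 16/19]
  4 → locker 1  [load 18/19]
  3 → locker 2  [load 17/19]
  3 → locker 4  [load 19/19]
4 storage lockers opened.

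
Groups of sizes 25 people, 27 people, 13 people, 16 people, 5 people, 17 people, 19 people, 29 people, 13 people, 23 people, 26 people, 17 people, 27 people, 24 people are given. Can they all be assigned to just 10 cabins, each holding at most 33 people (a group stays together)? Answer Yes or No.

Yes

A valid assignment using 10 cabins:
  cabin 1: 29 = 29
  cabin 2: 27 + 5 = 32
  cabin 3: 27 = 27
  cabin 4: 26 = 26
  cabin 5: 25 = 25
  cabin 6: 24 = 24
  cabin 7: 23 = 23
  cabin 8: 19 + 13 = 32
  cabin 9: 17 + 16 = 33
  cabin 10: 17 + 13 = 30
Every load is within 33 people, so 10 cabins suffice.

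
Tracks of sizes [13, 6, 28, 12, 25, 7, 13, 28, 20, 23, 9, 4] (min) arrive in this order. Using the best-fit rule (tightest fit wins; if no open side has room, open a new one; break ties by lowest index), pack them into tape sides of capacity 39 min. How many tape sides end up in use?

6

  13 → side 1 (new)  [load 13/39]
  6 → side 1  [load 19/39]
  28 → side 2 (new)  [load 28/39]
  12 → side 1  [load 31/39]
  25 → side 3 (new)  [load 25/39]
  7 → side 1  [load 38/39]
  13 → side 3  [load 38/39]
  28 → side 4 (new)  [load 28/39]
  20 → side 5 (new)  [load 20/39]
  23 → side 6 (new)  [load 23/39]
  9 → side 2  [load 37/39]
  4 → side 4  [load 32/39]
6 tape sides opened.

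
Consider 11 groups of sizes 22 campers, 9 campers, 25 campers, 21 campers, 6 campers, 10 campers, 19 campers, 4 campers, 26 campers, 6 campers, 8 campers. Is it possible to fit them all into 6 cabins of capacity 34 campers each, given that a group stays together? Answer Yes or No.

A valid assignment using 5 cabins:
  cabin 1: 26 + 8 = 34
  cabin 2: 25 + 9 = 34
  cabin 3: 22 + 10 = 32
  cabin 4: 21 + 6 + 6 = 33
  cabin 5: 19 + 4 = 23
That uses only 5 ≤ 6, so 6 cabins are enough.

Yes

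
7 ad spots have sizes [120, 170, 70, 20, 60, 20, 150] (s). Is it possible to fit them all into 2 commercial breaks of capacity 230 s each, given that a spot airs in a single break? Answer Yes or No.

No

Total = 610 s; ⌈610/230⌉ = 3.
At least 3 commercial breaks are required, but only 2 are allowed.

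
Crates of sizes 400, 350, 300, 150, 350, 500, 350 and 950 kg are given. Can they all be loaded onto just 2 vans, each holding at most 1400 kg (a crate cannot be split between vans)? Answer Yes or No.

Total = 3350 kg; ⌈3350/1400⌉ = 3.
At least 3 vans are required, but only 2 are allowed.

No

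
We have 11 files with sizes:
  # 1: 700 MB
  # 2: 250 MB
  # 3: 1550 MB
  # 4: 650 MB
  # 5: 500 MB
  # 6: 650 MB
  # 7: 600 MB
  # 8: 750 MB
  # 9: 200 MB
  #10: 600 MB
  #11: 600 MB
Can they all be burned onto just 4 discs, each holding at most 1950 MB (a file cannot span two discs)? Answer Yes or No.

A valid assignment using 4 discs:
  disc 1: 1550 + 250 = 1800
  disc 2: 750 + 700 + 500 = 1950
  disc 3: 650 + 650 + 600 = 1900
  disc 4: 600 + 600 + 200 = 1400
Every load is within 1950 MB, so 4 discs suffice.

Yes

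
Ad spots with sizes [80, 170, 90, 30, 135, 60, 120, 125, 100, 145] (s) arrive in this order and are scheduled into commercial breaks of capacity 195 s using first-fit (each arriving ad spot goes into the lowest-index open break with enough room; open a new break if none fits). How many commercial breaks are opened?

7

  80 → break 1 (new)  [load 80/195]
  170 → break 2 (new)  [load 170/195]
  90 → break 1  [load 170/195]
  30 → break 3 (new)  [load 30/195]
  135 → break 3  [load 165/195]
  60 → break 4 (new)  [load 60/195]
  120 → break 4  [load 180/195]
  125 → break 5 (new)  [load 125/195]
  100 → break 6 (new)  [load 100/195]
  145 → break 7 (new)  [load 145/195]
7 commercial breaks opened.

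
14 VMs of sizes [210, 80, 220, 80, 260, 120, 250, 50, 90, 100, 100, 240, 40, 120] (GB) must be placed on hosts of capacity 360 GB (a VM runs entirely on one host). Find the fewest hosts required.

6

Total = 260 + 250 + 240 + 220 + 210 + 120 + 120 + 100 + 100 + 90 + 80 + 80 + 50 + 40 = 1960 GB.
Lower bound: ⌈1960/360⌉ = 6 hosts.
A packing using 6 hosts:
  host 1: 260 + 100 = 360
  host 2: 250 + 100 = 350
  host 3: 240 + 120 = 360
  host 4: 220 + 120 = 340
  host 5: 210 + 90 + 50 = 350
  host 6: 80 + 80 + 40 = 200
This matches the lower bound, so 6 is optimal.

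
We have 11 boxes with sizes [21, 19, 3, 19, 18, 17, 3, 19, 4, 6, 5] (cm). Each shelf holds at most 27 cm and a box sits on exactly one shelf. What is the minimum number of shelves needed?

6

Total = 21 + 19 + 19 + 19 + 18 + 17 + 6 + 5 + 4 + 3 + 3 = 134 cm.
Lower bound: ⌈134/27⌉ = 5 shelves.
Also, 6 boxes each exceed 27/2 cm, and no two of those can share a shelf, so at least 6 shelves are needed.
A packing using 6 shelves:
  shelf 1: 21 + 6 = 27
  shelf 2: 19 + 5 + 3 = 27
  shelf 3: 19 + 4 + 3 = 26
  shelf 4: 19 = 19
  shelf 5: 18 = 18
  shelf 6: 17 = 17
This matches the lower bound, so 6 is optimal.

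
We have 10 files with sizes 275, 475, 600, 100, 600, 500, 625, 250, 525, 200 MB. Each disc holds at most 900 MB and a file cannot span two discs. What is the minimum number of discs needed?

Total = 625 + 600 + 600 + 525 + 500 + 475 + 275 + 250 + 200 + 100 = 4150 MB.
Lower bound: ⌈4150/900⌉ = 5 discs.
Also, 6 files each exceed 450 MB, and no two of those can share a disc, so at least 6 discs are needed.
A packing using 6 discs:
  disc 1: 625 + 275 = 900
  disc 2: 600 + 250 = 850
  disc 3: 600 + 200 + 100 = 900
  disc 4: 525 = 525
  disc 5: 500 = 500
  disc 6: 475 = 475
This matches the lower bound, so 6 is optimal.

6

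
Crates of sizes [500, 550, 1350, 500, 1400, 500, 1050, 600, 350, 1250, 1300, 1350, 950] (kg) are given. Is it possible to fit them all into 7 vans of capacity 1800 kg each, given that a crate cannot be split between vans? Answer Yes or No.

Total = 11650 kg; ⌈11650/1800⌉ = 7.
The bound of 7 does not rule out 7, but exhaustive search shows no assignment into 7 vans of capacity 1800 kg exists — the minimum is 8.

No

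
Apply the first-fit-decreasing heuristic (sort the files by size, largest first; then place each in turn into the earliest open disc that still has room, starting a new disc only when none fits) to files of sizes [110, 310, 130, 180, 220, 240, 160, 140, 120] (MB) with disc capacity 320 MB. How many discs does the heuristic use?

6

Sorted descending: 310, 240, 220, 180, 160, 140, 130, 120, 110.
  310 → disc 1 (new)  [load 310/320]
  240 → disc 2 (new)  [load 240/320]
  220 → disc 3 (new)  [load 220/320]
  180 → disc 4 (new)  [load 180/320]
  160 → disc 5 (new)  [load 160/320]
  140 → disc 4  [load 320/320]
  130 → disc 5  [load 290/320]
  120 → disc 6 (new)  [load 120/320]
  110 → disc 6  [load 230/320]
6 discs opened.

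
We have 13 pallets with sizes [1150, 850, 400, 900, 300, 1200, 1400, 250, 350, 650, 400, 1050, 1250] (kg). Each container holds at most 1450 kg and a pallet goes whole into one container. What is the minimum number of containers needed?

Total = 1400 + 1250 + 1200 + 1150 + 1050 + 900 + 850 + 650 + 400 + 400 + 350 + 300 + 250 = 10150 kg.
Lower bound: ⌈10150/1450⌉ = 7 containers.
A packing using 8 containers:
  container 1: 1400 = 1400
  container 2: 1250 = 1250
  container 3: 1200 + 250 = 1450
  container 4: 1150 + 300 = 1450
  container 5: 1050 + 400 = 1450
  container 6: 900 + 400 = 1300
  container 7: 850 + 350 = 1200
  container 8: 650 = 650
No arrangement into 7 containers stays within capacity, so 8 is optimal.

8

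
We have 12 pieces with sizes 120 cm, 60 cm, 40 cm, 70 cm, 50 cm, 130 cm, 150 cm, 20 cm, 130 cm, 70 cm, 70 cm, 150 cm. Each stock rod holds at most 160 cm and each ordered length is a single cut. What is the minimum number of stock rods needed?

Total = 150 + 150 + 130 + 130 + 120 + 70 + 70 + 70 + 60 + 50 + 40 + 20 = 1060 cm.
Lower bound: ⌈1060/160⌉ = 7 stock rods.
A packing using 8 stock rods:
  stock rod 1: 150 = 150
  stock rod 2: 150 = 150
  stock rod 3: 130 + 20 = 150
  stock rod 4: 130 = 130
  stock rod 5: 120 + 40 = 160
  stock rod 6: 70 + 70 = 140
  stock rod 7: 70 + 60 = 130
  stock rod 8: 50 = 50
No arrangement into 7 stock rods stays within capacity, so 8 is optimal.

8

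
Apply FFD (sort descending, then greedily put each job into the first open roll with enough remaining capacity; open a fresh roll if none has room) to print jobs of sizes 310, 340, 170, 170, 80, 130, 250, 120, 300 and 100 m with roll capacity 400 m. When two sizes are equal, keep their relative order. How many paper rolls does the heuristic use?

Sorted descending: 340, 310, 300, 250, 170, 170, 130, 120, 100, 80.
  340 → roll 1 (new)  [load 340/400]
  310 → roll 2 (new)  [load 310/400]
  300 → roll 3 (new)  [load 300/400]
  250 → roll 4 (new)  [load 250/400]
  170 → roll 5 (new)  [load 170/400]
  170 → roll 5  [load 340/400]
  130 → roll 4  [load 380/400]
  120 → roll 6 (new)  [load 120/400]
  100 → roll 3  [load 400/400]
  80 → roll 2  [load 390/400]
6 paper rolls opened.

6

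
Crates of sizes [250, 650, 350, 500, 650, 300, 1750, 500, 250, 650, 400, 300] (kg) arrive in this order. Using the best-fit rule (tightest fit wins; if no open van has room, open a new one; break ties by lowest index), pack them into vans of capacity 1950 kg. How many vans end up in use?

4

  250 → van 1 (new)  [load 250/1950]
  650 → van 1  [load 900/1950]
  350 → van 1  [load 1250/1950]
  500 → van 1  [load 1750/1950]
  650 → van 2 (new)  [load 650/1950]
  300 → van 2  [load 950/1950]
  1750 → van 3 (new)  [load 1750/1950]
  500 → van 2  [load 1450/1950]
  250 → van 2  [load 1700/1950]
  650 → van 4 (new)  [load 650/1950]
  400 → van 4  [load 1050/1950]
  300 → van 4  [load 1350/1950]
4 vans opened.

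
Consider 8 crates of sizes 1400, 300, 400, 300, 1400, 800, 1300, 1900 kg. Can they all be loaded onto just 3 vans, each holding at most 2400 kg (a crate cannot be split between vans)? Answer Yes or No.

No

Total = 7800 kg; ⌈7800/2400⌉ = 4.
At least 4 vans are required, but only 3 are allowed.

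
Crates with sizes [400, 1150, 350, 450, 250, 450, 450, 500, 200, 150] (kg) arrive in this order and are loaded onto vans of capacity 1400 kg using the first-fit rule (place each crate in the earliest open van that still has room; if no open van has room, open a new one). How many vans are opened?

4

  400 → van 1 (new)  [load 400/1400]
  1150 → van 2 (new)  [load 1150/1400]
  350 → van 1  [load 750/1400]
  450 → van 1  [load 1200/1400]
  250 → van 2  [load 1400/1400]
  450 → van 3 (new)  [load 450/1400]
  450 → van 3  [load 900/1400]
  500 → van 3  [load 1400/1400]
  200 → van 1  [load 1400/1400]
  150 → van 4 (new)  [load 150/1400]
4 vans opened.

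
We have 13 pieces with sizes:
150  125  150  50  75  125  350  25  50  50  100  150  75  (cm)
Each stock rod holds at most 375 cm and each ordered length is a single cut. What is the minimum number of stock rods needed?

4

Total = 350 + 150 + 150 + 150 + 125 + 125 + 100 + 75 + 75 + 50 + 50 + 50 + 25 = 1475 cm.
Lower bound: ⌈1475/375⌉ = 4 stock rods.
A packing using 4 stock rods:
  stock rod 1: 350 + 25 = 375
  stock rod 2: 150 + 150 + 75 = 375
  stock rod 3: 150 + 125 + 100 = 375
  stock rod 4: 125 + 75 + 50 + 50 + 50 = 350
This matches the lower bound, so 4 is optimal.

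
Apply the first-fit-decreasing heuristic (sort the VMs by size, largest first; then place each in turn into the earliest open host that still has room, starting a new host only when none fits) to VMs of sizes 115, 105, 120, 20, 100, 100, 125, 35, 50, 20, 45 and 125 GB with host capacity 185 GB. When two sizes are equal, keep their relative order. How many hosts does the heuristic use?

Sorted descending: 125, 125, 120, 115, 105, 100, 100, 50, 45, 35, 20, 20.
  125 → host 1 (new)  [load 125/185]
  125 → host 2 (new)  [load 125/185]
  120 → host 3 (new)  [load 120/185]
  115 → host 4 (new)  [load 115/185]
  105 → host 5 (new)  [load 105/185]
  100 → host 6 (new)  [load 100/185]
  100 → host 7 (new)  [load 100/185]
  50 → host 1  [load 175/185]
  45 → host 2  [load 170/185]
  35 → host 3  [load 155/185]
  20 → host 3  [load 175/185]
  20 → host 4  [load 135/185]
7 hosts opened.

7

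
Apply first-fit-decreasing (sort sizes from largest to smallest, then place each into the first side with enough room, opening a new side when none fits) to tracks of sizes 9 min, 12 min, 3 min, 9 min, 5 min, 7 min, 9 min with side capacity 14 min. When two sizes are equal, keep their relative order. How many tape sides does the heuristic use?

5

Sorted descending: 12, 9, 9, 9, 7, 5, 3.
  12 → side 1 (new)  [load 12/14]
  9 → side 2 (new)  [load 9/14]
  9 → side 3 (new)  [load 9/14]
  9 → side 4 (new)  [load 9/14]
  7 → side 5 (new)  [load 7/14]
  5 → side 2  [load 14/14]
  3 → side 3  [load 12/14]
5 tape sides opened.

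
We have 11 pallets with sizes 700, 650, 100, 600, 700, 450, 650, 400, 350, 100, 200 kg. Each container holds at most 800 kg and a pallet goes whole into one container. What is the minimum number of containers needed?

7

Total = 700 + 700 + 650 + 650 + 600 + 450 + 400 + 350 + 200 + 100 + 100 = 4900 kg.
Lower bound: ⌈4900/800⌉ = 7 containers.
A packing using 7 containers:
  container 1: 700 + 100 = 800
  container 2: 700 + 100 = 800
  container 3: 650 = 650
  container 4: 650 = 650
  container 5: 600 + 200 = 800
  container 6: 450 + 350 = 800
  container 7: 400 = 400
This matches the lower bound, so 7 is optimal.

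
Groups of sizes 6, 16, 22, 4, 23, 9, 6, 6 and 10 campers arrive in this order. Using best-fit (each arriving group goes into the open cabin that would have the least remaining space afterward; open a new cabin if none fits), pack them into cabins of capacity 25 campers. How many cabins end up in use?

  6 → cabin 1 (new)  [load 6/25]
  16 → cabin 1  [load 22/25]
  22 → cabin 2 (new)  [load 22/25]
  4 → cabin 3 (new)  [load 4/25]
  23 → cabin 4 (new)  [load 23/25]
  9 → cabin 3  [load 13/25]
  6 → cabin 3  [load 19/25]
  6 → cabin 3  [load 25/25]
  10 → cabin 5 (new)  [load 10/25]
5 cabins opened.

5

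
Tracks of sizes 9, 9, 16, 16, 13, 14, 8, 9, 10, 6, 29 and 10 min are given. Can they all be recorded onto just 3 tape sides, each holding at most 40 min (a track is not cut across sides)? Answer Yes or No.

No

Total = 149 min; ⌈149/40⌉ = 4.
At least 4 tape sides are required, but only 3 are allowed.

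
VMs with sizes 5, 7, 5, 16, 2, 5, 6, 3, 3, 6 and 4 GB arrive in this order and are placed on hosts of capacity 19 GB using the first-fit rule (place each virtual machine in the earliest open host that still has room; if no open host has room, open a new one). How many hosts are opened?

  5 → host 1 (new)  [load 5/19]
  7 → host 1  [load 12/19]
  5 → host 1  [load 17/19]
  16 → host 2 (new)  [load 16/19]
  2 → host 1  [load 19/19]
  5 → host 3 (new)  [load 5/19]
  6 → host 3  [load 11/19]
  3 → host 2  [load 19/19]
  3 → host 3  [load 14/19]
  6 → host 4 (new)  [load 6/19]
  4 → host 3  [load 18/19]
4 hosts opened.

4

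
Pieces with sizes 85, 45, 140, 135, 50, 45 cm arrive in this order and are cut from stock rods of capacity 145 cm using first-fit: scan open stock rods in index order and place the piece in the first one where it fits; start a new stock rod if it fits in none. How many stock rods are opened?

  85 → stock rod 1 (new)  [load 85/145]
  45 → stock rod 1  [load 130/145]
  140 → stock rod 2 (new)  [load 140/145]
  135 → stock rod 3 (new)  [load 135/145]
  50 → stock rod 4 (new)  [load 50/145]
  45 → stock rod 4  [load 95/145]
4 stock rods opened.

4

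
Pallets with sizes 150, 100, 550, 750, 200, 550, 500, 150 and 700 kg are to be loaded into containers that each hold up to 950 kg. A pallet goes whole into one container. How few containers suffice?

5

Total = 750 + 700 + 550 + 550 + 500 + 200 + 150 + 150 + 100 = 3650 kg.
Lower bound: ⌈3650/950⌉ = 4 containers.
Also, 5 pallets each exceed 475 kg, and no two of those can share a container, so at least 5 containers are needed.
A packing using 5 containers:
  container 1: 750 + 200 = 950
  container 2: 700 + 150 + 100 = 950
  container 3: 550 + 150 = 700
  container 4: 550 = 550
  container 5: 500 = 500
This matches the lower bound, so 5 is optimal.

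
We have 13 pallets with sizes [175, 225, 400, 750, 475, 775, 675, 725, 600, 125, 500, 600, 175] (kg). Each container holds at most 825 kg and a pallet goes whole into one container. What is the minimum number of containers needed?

9

Total = 775 + 750 + 725 + 675 + 600 + 600 + 500 + 475 + 400 + 225 + 175 + 175 + 125 = 6200 kg.
Lower bound: ⌈6200/825⌉ = 8 containers.
A packing using 9 containers:
  container 1: 775 = 775
  container 2: 750 = 750
  container 3: 725 = 725
  container 4: 675 + 125 = 800
  container 5: 600 + 225 = 825
  container 6: 600 + 175 = 775
  container 7: 500 + 175 = 675
  container 8: 475 = 475
  container 9: 400 = 400
No arrangement into 8 containers stays within capacity, so 9 is optimal.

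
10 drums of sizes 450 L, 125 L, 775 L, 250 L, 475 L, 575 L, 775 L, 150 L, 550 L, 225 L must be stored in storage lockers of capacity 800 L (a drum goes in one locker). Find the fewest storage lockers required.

Total = 775 + 775 + 575 + 550 + 475 + 450 + 250 + 225 + 150 + 125 = 4350 L.
Lower bound: ⌈4350/800⌉ = 6 storage lockers.
A packing using 6 storage lockers:
  locker 1: 775 = 775
  locker 2: 775 = 775
  locker 3: 575 + 225 = 800
  locker 4: 550 + 250 = 800
  locker 5: 475 + 150 + 125 = 750
  locker 6: 450 = 450
This matches the lower bound, so 6 is optimal.

6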